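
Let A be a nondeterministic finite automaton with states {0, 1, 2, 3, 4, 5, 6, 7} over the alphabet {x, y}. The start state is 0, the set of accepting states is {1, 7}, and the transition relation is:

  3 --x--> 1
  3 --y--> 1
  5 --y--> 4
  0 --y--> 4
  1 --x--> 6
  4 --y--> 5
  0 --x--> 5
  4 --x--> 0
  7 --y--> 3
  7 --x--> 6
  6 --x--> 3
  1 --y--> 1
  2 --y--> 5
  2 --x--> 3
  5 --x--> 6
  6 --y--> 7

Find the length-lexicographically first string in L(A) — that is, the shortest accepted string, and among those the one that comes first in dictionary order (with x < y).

A breadth-first search from 0 reaches an accepting state first via the path 0 → 5 → 6 → 7 on input xxy.
No string of length < 3 is accepted (BFS exhausts all shorter strings without reaching an accepting state), and xxy is the lexicographically least accepting string of length 3.

xxy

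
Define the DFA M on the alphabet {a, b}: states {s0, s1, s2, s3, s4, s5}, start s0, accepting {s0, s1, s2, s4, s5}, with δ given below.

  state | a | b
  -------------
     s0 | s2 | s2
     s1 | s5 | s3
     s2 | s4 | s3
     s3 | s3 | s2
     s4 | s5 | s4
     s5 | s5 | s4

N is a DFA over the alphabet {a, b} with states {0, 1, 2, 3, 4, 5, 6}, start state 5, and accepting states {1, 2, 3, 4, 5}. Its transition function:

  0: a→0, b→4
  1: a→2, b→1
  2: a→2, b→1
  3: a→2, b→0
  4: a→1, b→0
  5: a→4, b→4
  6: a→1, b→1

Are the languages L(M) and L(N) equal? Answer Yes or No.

Yes

Exploring the product automaton M × N from the start pair (s0, 5), following both machines on each input symbol, reaches 5 state pairs: (s0, 5), (s2, 4), (s4, 1), (s3, 0), (s5, 2).
M accepts in {s0, s1, s2, s4, s5} and N accepts in {1, 2, 3, 4, 5}. In every reachable pair the two components are either both accepting — (s0, 5), (s2, 4), (s4, 1), (s5, 2) — or both non-accepting, so no string is accepted by exactly one of the machines: L(M) \ L(N) and L(N) \ L(M) are both empty.
Hence every string is accepted by M iff it is accepted by N, and the two languages coincide.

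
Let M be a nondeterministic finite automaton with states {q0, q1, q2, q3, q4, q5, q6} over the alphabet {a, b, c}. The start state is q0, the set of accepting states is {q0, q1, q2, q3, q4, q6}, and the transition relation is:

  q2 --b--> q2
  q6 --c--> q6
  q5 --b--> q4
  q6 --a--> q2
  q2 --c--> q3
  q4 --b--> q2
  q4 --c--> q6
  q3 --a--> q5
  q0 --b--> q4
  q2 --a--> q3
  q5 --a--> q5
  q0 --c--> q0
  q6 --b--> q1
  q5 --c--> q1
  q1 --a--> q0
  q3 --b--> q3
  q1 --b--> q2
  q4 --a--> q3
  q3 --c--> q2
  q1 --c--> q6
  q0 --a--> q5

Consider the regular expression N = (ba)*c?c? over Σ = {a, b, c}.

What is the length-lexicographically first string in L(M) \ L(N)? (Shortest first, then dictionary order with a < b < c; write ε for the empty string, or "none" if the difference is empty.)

b

The string b is accepted by M but not by N.
No shorter string lies in the difference, and b is the lexicographically first length-1 string in L(M) \ L(N).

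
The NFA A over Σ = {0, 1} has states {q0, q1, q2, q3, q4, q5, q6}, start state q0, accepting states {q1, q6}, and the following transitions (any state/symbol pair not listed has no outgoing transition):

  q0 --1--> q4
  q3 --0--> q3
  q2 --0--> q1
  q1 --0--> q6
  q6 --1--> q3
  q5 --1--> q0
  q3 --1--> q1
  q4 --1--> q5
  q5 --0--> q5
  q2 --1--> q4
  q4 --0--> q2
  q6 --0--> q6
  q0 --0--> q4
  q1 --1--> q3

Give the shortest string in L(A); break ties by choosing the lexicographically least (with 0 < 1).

A breadth-first search from q0 reaches an accepting state first via the path q0 → q4 → q2 → q1 on input 000.
No string of length < 3 is accepted (BFS exhausts all shorter strings without reaching an accepting state), and 000 is the lexicographically least accepting string of length 3.

000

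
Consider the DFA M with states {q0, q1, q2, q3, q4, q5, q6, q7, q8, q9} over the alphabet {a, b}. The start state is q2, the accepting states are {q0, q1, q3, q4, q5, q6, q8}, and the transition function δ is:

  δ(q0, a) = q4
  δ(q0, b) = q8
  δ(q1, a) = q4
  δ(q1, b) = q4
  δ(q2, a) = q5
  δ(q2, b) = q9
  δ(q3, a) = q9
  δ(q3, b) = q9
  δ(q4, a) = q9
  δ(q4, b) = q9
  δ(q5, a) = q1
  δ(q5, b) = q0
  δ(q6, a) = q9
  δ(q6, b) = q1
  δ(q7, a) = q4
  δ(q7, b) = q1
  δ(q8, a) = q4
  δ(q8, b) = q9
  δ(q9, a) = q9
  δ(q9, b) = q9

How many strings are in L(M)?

8

The useful subgraph on states {q0, q1, q2, q4, q5, q8} is acyclic, so L(M) is finite; the longest accepting path visits 5 useful states, giving maximum string length 4.
Counting accepting paths from q2 by length: 1 of length 1, 2 of length 2, 4 of length 3, 1 of length 4. Total 8.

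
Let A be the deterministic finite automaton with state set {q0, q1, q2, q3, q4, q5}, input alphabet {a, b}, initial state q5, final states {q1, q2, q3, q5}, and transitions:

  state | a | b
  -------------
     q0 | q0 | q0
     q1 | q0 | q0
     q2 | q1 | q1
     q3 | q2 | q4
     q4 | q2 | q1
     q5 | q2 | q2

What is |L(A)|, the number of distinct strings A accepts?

7

The useful subgraph on states {q1, q2, q5} is acyclic, so L(A) is finite; the longest accepting path visits 3 useful states, giving maximum string length 2.
Counting accepting paths from q5 by length: 1 of length 0, 2 of length 1, 4 of length 2. Total 7.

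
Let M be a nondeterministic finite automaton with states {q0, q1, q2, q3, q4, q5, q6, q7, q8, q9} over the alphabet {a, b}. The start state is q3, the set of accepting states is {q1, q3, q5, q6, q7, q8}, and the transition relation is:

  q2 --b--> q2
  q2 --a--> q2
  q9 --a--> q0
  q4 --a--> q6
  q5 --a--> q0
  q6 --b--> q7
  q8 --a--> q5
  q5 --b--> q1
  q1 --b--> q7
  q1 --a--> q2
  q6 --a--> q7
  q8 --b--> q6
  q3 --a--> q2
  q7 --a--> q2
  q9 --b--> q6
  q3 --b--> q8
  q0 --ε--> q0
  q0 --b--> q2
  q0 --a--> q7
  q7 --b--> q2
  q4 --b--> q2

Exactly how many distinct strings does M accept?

9

The useful subgraph on states {q0, q1, q3, q5, q6, q7, q8} is acyclic, so L(M) is finite; the longest accepting path visits 5 useful states, giving maximum string length 4.
Counting accepting paths from q3 by length: 1 of length 0, 1 of length 1, 2 of length 2, 3 of length 3, 2 of length 4. Total 9.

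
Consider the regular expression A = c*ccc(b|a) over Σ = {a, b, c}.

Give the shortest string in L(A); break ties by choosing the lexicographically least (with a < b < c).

By inspection of the expression, no string of length less than 4 matches, and ccca is the lexicographically first match of length 4.

ccca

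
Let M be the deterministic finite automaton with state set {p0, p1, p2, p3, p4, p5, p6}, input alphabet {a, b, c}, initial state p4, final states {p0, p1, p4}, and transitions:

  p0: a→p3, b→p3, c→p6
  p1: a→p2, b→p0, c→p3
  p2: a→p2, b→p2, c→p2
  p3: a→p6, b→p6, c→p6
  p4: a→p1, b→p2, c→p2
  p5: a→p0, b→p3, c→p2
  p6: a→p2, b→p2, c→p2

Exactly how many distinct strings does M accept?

3

The useful subgraph on states {p0, p1, p4} is acyclic, so L(M) is finite; the longest accepting path visits 3 useful states, giving maximum string length 2.
Counting accepting paths from p4 by length: 1 of length 0, 1 of length 1, 1 of length 2. Total 3.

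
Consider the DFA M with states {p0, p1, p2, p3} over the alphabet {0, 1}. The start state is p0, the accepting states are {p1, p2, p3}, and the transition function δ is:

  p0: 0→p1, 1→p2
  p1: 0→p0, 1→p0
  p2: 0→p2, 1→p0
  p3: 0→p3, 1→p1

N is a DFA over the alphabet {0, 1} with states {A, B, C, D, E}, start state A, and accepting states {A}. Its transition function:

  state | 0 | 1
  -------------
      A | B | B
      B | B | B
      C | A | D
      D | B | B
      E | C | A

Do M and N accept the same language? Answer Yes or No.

The string 0 is accepted by M but rejected by N.
So L(M) ≠ L(N).

No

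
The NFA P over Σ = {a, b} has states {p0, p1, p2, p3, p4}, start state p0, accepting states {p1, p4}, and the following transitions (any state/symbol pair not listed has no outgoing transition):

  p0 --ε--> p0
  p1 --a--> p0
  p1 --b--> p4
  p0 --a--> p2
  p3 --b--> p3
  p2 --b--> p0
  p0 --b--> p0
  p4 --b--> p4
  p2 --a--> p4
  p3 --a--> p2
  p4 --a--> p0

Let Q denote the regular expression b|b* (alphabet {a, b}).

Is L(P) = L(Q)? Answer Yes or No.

No

The string aa is accepted by P but rejected by Q.
So L(P) ≠ L(Q).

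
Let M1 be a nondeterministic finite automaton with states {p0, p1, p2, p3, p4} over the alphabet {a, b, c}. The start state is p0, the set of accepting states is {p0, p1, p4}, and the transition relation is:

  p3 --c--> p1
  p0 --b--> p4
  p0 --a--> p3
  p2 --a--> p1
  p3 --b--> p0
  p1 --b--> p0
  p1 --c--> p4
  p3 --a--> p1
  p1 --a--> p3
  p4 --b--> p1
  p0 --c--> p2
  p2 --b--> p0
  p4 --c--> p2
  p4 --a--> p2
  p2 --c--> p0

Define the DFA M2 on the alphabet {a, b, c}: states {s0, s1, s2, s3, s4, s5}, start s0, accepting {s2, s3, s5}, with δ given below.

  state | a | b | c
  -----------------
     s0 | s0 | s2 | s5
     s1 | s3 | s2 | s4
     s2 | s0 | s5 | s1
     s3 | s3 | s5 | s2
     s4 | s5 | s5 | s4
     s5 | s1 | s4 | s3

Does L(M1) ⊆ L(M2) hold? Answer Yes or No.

No

The empty string ε is in L(M1) but not in L(M2).
So L(M1) ⊄ L(M2).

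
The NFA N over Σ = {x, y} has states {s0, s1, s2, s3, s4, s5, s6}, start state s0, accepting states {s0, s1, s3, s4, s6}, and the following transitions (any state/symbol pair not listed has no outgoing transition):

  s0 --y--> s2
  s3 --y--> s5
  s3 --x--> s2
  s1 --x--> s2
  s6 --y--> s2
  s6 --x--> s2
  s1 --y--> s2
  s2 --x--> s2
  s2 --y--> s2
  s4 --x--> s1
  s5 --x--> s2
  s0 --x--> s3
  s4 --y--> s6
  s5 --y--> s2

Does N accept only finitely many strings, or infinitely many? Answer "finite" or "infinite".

finite

The useful states (reachable from s0 and able to reach an accepting state) are {s0, s3}.
Restricted to these states the transition graph has no cycle, so every accepting path has bounded length and L is finite.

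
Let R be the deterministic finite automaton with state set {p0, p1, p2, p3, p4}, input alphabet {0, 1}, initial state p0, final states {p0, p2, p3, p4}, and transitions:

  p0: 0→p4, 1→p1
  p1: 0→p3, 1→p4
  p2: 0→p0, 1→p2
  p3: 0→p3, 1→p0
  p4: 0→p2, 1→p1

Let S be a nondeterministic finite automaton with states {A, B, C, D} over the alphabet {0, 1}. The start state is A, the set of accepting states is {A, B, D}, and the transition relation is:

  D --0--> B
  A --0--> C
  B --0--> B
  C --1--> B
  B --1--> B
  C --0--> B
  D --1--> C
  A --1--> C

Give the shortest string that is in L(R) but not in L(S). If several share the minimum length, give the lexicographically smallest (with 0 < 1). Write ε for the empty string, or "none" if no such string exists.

0

The string 0 is accepted by R but not by S.
No shorter string lies in the difference, and 0 is the lexicographically first length-1 string in L(R) \ L(S).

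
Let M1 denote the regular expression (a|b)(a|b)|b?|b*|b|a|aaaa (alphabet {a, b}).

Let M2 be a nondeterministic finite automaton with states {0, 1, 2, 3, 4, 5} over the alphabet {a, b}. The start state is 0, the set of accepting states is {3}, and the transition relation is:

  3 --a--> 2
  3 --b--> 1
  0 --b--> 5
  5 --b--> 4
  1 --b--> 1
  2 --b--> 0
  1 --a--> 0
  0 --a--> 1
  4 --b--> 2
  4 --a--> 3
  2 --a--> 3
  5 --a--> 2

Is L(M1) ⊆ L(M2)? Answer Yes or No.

The empty string ε is in L(M1) but not in L(M2).
So L(M1) ⊄ L(M2).

No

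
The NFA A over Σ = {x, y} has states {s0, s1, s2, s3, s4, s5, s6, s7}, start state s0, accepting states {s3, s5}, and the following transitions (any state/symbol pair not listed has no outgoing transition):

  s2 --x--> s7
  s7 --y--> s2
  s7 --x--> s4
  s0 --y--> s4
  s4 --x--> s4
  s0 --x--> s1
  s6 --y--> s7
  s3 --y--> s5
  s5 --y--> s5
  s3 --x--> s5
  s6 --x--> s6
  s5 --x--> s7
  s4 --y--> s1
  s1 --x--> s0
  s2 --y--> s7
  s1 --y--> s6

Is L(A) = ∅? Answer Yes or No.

Yes

The states reachable from the start state are {s0, s1, s2, s4, s6, s7}.
None of the accepting states {s3, s5} is reachable, so no string is accepted and L(A) = ∅.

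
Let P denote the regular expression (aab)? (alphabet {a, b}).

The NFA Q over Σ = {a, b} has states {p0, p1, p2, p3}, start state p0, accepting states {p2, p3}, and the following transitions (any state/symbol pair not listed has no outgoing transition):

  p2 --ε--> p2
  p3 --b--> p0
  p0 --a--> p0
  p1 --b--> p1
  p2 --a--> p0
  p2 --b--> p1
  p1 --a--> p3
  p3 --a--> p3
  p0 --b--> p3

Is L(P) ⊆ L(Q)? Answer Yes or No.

No

The empty string ε is in L(P) but not in L(Q).
So L(P) ⊄ L(Q).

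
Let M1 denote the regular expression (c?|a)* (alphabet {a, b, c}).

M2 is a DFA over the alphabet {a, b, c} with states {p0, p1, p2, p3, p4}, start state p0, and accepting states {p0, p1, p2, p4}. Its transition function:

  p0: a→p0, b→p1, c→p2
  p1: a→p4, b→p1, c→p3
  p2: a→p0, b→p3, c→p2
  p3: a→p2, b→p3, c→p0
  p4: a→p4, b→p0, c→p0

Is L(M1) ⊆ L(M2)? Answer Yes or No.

Converting the expression M1 to a DFA (subset construction, then merging equivalent states) gives the minimal DFA with states {r0, r1}, start state r0, accepting states {r0} and transitions r0: a→r0, b→r1, c→r0; r1: a→r1, b→r1, c→r1.
Exploring the product automaton M1 × M2 from the start pair (r0, p0), following both machines on each input symbol, reaches 7 state pairs: (r0, p0), (r1, p1), (r0, p2), (r1, p4), (r1, p3), (r1, p0), (r1, p2).
M1 accepts in {r0} and M2 accepts in {p0, p1, p2, p4}. The reachable pairs whose M1-component is accepting are (r0, p0), (r0, p2); in each of them the M2-component is accepting too, so the product for L(M1) \ L(M2) (M1-component accepting, M2-component rejecting) has no reachable accepting pair and the difference is empty.
Hence every string in L(M1) is also in L(M2).

Yes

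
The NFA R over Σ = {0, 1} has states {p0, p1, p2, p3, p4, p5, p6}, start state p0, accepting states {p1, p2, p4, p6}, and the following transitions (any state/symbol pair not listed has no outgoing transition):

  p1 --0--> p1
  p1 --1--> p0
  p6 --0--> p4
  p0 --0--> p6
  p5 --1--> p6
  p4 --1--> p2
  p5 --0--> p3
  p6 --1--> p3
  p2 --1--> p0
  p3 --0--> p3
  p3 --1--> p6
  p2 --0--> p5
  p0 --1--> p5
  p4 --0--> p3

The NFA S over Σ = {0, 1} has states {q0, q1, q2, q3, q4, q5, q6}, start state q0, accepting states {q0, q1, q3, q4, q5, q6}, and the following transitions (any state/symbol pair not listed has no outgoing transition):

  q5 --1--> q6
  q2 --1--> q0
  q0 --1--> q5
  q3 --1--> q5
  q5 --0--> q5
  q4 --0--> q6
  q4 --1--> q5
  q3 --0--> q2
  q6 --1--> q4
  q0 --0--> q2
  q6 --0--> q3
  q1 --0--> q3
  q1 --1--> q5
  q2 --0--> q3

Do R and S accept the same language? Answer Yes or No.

The string 0 is accepted by R but rejected by S.
So L(R) ≠ L(S).

No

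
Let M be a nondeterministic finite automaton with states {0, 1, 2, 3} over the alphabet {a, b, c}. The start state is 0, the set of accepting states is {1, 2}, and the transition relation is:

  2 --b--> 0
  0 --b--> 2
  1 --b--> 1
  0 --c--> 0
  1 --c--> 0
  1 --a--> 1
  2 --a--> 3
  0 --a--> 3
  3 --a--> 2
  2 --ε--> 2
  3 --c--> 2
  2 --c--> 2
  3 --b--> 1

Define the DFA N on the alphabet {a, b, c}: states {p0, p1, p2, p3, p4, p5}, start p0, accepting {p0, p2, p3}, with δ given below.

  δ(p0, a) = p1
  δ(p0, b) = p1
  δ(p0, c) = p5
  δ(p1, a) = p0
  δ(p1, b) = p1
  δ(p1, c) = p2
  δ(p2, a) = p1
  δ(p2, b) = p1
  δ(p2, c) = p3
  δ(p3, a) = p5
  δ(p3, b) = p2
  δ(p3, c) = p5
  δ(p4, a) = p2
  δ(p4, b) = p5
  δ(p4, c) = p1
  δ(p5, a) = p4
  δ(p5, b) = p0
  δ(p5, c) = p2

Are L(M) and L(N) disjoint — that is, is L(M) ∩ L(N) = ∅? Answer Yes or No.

The string aa is accepted by both M and N.
Hence L(M) ∩ L(N) ≠ ∅.

No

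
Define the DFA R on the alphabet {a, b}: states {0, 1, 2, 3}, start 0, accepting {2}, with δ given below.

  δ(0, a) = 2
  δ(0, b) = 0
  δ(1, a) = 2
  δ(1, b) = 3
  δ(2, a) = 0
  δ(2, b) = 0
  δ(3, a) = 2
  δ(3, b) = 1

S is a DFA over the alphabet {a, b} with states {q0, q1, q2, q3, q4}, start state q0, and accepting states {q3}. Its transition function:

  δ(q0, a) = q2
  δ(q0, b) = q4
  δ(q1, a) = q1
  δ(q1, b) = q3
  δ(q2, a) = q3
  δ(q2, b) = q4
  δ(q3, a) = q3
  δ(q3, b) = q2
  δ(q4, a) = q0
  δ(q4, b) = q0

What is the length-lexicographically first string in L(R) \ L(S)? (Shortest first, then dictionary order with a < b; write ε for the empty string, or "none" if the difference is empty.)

The string a is accepted by R but not by S.
No shorter string lies in the difference, and a is the lexicographically first length-1 string in L(R) \ L(S).

a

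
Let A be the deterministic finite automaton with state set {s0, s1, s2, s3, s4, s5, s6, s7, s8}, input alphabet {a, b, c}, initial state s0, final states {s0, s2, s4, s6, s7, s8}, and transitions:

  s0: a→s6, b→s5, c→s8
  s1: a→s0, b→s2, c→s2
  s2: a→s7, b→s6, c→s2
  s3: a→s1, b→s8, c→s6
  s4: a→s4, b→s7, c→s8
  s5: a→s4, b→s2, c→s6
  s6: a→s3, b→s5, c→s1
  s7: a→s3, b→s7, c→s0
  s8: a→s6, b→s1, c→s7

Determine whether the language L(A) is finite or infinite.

State s0 is reachable from the start and can reach an accepting state, and it lies on the cycle s0 → s8 → s1 → s0.
Traversing that cycle any number of times yields accepted strings of unbounded length, so the language is infinite.

infinite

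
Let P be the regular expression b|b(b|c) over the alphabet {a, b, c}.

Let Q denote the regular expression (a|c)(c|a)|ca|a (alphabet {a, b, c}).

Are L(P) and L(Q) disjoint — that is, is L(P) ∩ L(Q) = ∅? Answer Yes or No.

Yes

Converting the expression P to a DFA (subset construction, then merging equivalent states) gives the minimal DFA with states {p0, p1, p2, p3}, start state p0, accepting states {p2, p3} and transitions p0: a→p1, b→p2, c→p1; p1: a→p1, b→p1, c→p1; p2: a→p1, b→p3, c→p3; p3: a→p1, b→p1, c→p1.
Converting the expression Q to a DFA (subset construction, then merging equivalent states) gives the minimal DFA with states {q0, q1, q2, q3, q4}, start state q0, accepting states {q1, q4} and transitions q0: a→q1, b→q2, c→q3; q1: a→q4, b→q2, c→q4; q2: a→q2, b→q2, c→q2; q3: a→q4, b→q2, c→q4; q4: a→q2, b→q2, c→q2.
Exploring the product automaton P × Q from the start pair (p0, q0), following both machines on each input symbol, reaches 7 state pairs: (p0, q0), (p1, q1), (p2, q2), (p1, q3), (p1, q4), (p1, q2), (p3, q2).
P accepts in {p2, p3} and Q accepts in {q1, q4}; no reachable pair has both components accepting, so no string drives both machines to acceptance simultaneously and L(P) ∩ L(Q) = ∅.
So no string is accepted by both, and the intersection is empty.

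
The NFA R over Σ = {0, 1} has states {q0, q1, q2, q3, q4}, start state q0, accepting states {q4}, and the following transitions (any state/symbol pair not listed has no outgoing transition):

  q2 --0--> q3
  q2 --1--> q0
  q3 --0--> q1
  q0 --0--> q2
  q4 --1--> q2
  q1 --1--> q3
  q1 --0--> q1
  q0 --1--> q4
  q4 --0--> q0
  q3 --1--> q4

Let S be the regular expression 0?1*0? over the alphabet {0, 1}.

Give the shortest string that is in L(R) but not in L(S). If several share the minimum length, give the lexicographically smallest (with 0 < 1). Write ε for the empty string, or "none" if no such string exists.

The string 001 is accepted by R but not by S.
No shorter string lies in the difference, and 001 is the lexicographically first length-3 string in L(R) \ L(S).

001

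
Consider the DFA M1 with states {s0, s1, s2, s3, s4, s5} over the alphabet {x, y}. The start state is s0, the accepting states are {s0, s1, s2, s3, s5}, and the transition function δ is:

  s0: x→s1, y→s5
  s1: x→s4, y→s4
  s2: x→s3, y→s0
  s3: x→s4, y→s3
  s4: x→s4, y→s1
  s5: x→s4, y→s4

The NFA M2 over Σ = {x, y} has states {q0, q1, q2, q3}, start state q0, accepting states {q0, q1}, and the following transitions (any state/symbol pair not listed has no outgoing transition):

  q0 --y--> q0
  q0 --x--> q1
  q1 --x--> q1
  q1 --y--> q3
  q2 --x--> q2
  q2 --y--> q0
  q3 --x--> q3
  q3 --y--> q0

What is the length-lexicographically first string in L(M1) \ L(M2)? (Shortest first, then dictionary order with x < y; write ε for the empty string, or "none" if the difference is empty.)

The string xxy is accepted by M1 but not by M2.
No shorter string lies in the difference, and xxy is the lexicographically first length-3 string in L(M1) \ L(M2).

xxy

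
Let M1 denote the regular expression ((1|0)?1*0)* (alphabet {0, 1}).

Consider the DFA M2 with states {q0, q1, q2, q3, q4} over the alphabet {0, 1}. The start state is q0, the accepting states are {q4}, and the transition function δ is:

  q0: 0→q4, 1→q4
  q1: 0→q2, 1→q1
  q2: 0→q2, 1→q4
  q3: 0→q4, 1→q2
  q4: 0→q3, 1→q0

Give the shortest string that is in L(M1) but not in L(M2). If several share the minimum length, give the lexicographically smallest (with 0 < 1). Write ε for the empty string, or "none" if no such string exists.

ε

The empty string ε is accepted by M1 but not by M2.
Since ε is the unique shortest string, it is the required witness.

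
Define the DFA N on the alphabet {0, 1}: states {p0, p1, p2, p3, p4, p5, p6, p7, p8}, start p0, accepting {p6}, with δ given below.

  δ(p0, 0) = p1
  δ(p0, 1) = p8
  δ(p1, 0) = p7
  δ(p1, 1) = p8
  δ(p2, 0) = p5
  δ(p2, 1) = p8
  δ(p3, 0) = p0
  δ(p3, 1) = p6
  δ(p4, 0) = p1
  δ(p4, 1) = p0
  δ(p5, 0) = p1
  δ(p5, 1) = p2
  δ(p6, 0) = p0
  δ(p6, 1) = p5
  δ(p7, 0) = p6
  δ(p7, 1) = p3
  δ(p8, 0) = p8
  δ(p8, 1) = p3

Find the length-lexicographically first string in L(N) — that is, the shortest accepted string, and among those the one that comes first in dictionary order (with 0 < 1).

A breadth-first search from p0 reaches an accepting state first via the path p0 → p1 → p7 → p6 on input 000.
No string of length < 3 is accepted (BFS exhausts all shorter strings without reaching an accepting state), and 000 is the lexicographically least accepting string of length 3.

000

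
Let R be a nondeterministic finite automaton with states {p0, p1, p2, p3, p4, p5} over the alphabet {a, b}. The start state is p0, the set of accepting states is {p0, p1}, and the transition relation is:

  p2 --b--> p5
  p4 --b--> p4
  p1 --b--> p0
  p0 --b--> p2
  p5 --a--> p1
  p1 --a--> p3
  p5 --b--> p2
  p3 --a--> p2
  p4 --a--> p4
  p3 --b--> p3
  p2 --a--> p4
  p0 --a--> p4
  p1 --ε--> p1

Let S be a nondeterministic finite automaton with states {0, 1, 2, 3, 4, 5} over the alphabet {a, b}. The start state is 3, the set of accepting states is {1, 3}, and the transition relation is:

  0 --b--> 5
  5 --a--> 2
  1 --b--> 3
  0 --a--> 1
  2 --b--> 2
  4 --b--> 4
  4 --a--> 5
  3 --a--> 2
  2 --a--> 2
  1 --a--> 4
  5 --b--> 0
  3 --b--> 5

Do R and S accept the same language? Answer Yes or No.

Exploring the product automaton R × S from the start pair (p0, 3), following both machines on each input symbol, reaches 6 state pairs: (p0, 3), (p4, 2), (p2, 5), (p5, 0), (p1, 1), (p3, 4).
R accepts in {p0, p1} and S accepts in {1, 3}. In every reachable pair the two components are either both accepting — (p0, 3), (p1, 1) — or both non-accepting, so no string is accepted by exactly one of the machines: L(R) \ L(S) and L(S) \ L(R) are both empty.
Hence every string is accepted by R iff it is accepted by S, and the two languages coincide.

Yes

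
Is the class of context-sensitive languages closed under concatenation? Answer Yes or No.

Yes

With disjoint nonterminals (and terminals first replaced by fresh nonterminal copies so contexts cannot straddle the boundary), S → S₁S₂ added to two noncontracting grammars is noncontracting and generates L₁L₂; equivalently an LBA guesses the split point and checks each part in place.
So the context-sensitive languages are closed under concatenation.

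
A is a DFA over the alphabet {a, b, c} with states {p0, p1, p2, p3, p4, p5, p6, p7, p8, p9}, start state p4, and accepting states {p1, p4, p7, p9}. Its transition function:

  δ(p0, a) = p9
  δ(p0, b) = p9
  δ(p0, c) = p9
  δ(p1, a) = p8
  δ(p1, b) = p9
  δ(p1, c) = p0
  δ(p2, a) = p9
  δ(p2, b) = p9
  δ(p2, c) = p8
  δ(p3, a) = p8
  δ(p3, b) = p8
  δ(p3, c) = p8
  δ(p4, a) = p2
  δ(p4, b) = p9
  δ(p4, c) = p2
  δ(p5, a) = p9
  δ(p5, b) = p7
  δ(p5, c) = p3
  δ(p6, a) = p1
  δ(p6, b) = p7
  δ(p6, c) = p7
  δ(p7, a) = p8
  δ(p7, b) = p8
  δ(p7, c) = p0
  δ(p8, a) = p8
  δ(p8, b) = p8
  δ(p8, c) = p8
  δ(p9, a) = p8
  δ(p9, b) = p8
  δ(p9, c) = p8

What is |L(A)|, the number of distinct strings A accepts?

The useful subgraph on states {p2, p4, p9} is acyclic, so L(A) is finite; the longest accepting path visits 3 useful states, giving maximum string length 2.
Counting accepting paths from p4 by length: 1 of length 0, 1 of length 1, 4 of length 2. Total 6.

6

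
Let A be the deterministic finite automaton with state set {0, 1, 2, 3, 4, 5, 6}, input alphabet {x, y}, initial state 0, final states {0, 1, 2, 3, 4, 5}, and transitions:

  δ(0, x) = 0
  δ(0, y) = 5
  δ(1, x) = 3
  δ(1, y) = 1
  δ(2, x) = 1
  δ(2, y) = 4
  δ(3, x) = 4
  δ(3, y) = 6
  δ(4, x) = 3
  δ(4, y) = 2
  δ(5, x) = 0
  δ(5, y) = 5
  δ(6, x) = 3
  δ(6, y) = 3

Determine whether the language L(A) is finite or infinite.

State 0 is reachable from the start and can reach an accepting state, and it lies on the cycle 0 → 0.
Traversing that cycle any number of times yields accepted strings of unbounded length, so the language is infinite.

infinite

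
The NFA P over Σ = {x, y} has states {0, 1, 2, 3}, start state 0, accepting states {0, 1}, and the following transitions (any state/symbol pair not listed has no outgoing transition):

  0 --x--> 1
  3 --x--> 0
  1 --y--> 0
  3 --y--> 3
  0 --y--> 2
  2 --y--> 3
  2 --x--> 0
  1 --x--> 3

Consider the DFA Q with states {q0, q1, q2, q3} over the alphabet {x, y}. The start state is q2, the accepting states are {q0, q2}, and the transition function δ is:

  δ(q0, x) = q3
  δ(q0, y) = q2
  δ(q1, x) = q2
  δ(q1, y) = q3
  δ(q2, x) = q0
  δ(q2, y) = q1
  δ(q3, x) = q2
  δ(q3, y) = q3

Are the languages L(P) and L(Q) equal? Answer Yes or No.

Exploring the product automaton P × Q from the start pair (0, q2), following both machines on each input symbol, reaches 4 state pairs: (0, q2), (1, q0), (2, q1), (3, q3).
P accepts in {0, 1} and Q accepts in {q0, q2}. In every reachable pair the two components are either both accepting — (0, q2), (1, q0) — or both non-accepting, so no string is accepted by exactly one of the machines: L(P) \ L(Q) and L(Q) \ L(P) are both empty.
Hence every string is accepted by P iff it is accepted by Q, and the two languages coincide.

Yes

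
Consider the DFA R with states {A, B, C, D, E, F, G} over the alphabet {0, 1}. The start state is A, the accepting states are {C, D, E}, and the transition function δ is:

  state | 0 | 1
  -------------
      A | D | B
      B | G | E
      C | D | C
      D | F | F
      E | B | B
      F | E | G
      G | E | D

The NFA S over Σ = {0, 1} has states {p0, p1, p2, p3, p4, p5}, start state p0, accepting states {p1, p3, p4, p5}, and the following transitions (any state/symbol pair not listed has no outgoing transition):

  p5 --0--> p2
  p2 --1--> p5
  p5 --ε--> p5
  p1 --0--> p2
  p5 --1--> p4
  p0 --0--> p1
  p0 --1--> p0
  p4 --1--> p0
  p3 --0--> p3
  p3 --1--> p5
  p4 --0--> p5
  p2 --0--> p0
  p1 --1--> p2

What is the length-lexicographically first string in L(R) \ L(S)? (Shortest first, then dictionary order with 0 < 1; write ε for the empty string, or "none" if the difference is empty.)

11

The string 11 is accepted by R but not by S.
No shorter string lies in the difference, and 11 is the lexicographically first length-2 string in L(R) \ L(S).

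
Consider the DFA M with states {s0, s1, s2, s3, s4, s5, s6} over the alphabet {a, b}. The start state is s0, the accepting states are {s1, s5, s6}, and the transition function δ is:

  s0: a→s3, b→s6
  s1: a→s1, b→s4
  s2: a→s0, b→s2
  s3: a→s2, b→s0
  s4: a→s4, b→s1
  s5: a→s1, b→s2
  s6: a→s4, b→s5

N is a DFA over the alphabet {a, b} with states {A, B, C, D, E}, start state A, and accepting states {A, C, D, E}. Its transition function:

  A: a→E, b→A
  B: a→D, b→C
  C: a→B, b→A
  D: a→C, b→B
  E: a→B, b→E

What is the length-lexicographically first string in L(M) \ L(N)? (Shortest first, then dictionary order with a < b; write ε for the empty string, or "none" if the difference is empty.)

aaab

The string aaab is accepted by M but not by N.
No shorter string lies in the difference, and aaab is the lexicographically first length-4 string in L(M) \ L(N).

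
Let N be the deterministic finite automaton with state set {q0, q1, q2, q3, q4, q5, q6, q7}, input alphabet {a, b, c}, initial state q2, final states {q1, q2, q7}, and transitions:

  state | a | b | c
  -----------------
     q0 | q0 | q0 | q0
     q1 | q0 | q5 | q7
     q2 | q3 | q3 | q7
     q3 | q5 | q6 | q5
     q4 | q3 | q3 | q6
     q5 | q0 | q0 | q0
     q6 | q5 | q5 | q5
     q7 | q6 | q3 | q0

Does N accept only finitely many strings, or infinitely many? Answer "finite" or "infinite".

The useful states (reachable from q2 and able to reach an accepting state) are {q2, q7}.
Restricted to these states the transition graph has no cycle, so every accepting path has bounded length and L is finite.

finite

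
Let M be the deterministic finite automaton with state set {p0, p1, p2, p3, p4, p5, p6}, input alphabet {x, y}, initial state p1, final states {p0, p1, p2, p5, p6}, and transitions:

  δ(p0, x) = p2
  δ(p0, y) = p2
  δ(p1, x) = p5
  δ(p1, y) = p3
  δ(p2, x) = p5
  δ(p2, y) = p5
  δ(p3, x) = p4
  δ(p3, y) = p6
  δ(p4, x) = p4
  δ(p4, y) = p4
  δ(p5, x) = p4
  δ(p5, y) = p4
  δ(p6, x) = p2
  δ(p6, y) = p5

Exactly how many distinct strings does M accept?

7

The useful subgraph on states {p1, p2, p3, p5, p6} is acyclic, so L(M) is finite; the longest accepting path visits 5 useful states, giving maximum string length 4.
Counting accepting paths from p1 by length: 1 of length 0, 1 of length 1, 1 of length 2, 2 of length 3, 2 of length 4. Total 7.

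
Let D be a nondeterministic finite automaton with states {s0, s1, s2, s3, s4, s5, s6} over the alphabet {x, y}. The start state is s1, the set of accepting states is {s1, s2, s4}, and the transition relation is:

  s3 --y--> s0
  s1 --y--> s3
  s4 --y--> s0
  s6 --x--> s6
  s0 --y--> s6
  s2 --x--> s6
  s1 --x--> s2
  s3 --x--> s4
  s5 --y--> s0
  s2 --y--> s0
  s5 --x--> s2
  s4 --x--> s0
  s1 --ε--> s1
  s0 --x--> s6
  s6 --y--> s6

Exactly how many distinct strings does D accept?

3

The useful subgraph on states {s1, s2, s3, s4} is acyclic, so L(D) is finite; the longest accepting path visits 3 useful states, giving maximum string length 2.
Counting accepting paths from s1 by length: 1 of length 0, 1 of length 1, 1 of length 2. Total 3.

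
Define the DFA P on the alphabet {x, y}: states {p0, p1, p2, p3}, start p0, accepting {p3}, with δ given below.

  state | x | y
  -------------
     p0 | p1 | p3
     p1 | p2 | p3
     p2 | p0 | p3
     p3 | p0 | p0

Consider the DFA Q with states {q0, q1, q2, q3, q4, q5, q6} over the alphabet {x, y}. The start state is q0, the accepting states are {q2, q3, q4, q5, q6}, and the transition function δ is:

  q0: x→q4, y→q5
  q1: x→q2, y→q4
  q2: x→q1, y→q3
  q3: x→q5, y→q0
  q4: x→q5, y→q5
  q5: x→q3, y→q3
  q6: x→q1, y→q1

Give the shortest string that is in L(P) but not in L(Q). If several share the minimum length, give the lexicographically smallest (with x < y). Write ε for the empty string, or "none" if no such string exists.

The string yxy is accepted by P but not by Q.
No shorter string lies in the difference, and yxy is the lexicographically first length-3 string in L(P) \ L(Q).

yxy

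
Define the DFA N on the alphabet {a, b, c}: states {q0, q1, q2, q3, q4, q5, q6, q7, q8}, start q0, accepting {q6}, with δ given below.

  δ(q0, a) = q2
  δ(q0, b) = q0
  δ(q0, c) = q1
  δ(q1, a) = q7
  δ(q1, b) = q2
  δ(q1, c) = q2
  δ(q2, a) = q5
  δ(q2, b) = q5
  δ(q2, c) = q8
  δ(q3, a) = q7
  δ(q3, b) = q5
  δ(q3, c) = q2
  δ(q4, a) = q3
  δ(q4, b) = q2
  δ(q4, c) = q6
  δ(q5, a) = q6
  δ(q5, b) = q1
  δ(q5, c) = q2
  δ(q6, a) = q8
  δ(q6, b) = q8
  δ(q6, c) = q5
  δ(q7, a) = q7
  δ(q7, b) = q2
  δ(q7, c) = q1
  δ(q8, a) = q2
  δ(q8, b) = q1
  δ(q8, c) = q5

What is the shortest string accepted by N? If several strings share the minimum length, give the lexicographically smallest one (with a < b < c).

A breadth-first search from q0 reaches an accepting state first via the path q0 → q2 → q5 → q6 on input aaa.
No string of length < 3 is accepted (BFS exhausts all shorter strings without reaching an accepting state), and aaa is the lexicographically least accepting string of length 3.

aaa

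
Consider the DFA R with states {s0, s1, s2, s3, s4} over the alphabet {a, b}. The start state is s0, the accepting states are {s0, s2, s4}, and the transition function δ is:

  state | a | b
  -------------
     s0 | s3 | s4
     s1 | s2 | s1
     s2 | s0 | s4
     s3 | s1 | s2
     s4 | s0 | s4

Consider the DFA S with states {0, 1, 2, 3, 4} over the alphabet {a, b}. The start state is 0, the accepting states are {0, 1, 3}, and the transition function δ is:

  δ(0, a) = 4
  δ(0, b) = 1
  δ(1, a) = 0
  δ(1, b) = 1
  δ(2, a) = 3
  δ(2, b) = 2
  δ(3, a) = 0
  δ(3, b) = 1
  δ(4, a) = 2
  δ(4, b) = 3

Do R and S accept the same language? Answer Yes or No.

Exploring the product automaton R × S from the start pair (s0, 0), following both machines on each input symbol, reaches 5 state pairs: (s0, 0), (s3, 4), (s4, 1), (s1, 2), (s2, 3).
R accepts in {s0, s2, s4} and S accepts in {0, 1, 3}. In every reachable pair the two components are either both accepting — (s0, 0), (s4, 1), (s2, 3) — or both non-accepting, so no string is accepted by exactly one of the machines: L(R) \ L(S) and L(S) \ L(R) are both empty.
Hence every string is accepted by R iff it is accepted by S, and the two languages coincide.

Yes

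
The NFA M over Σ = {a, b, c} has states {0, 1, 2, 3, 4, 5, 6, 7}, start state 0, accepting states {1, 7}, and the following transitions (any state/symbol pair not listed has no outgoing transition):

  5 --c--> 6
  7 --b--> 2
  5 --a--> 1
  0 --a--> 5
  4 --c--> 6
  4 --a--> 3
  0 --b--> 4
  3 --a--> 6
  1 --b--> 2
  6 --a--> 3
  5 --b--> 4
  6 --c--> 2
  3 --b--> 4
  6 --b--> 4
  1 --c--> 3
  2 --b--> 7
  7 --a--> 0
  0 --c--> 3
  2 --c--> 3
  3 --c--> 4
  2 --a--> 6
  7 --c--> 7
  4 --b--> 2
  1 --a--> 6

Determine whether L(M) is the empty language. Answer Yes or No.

No

The string aa is accepted: the run 0 → 5 → 1 ends in the accepting state 1.
Since at least one string is accepted, L(M) is not empty.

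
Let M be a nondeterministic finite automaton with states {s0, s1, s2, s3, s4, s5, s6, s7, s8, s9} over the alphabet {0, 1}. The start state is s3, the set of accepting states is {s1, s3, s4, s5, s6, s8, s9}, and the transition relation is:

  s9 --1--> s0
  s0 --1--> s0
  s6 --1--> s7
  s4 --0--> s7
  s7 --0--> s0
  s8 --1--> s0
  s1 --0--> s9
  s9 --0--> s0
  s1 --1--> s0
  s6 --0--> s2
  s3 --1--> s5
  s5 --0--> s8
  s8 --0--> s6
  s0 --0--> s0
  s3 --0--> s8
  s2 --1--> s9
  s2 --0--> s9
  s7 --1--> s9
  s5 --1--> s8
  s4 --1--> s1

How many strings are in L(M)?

The useful subgraph on states {s2, s3, s5, s6, s7, s8, s9} is acyclic, so L(M) is finite; the longest accepting path visits 6 useful states, giving maximum string length 5.
Counting accepting paths from s3 by length: 1 of length 0, 2 of length 1, 3 of length 2, 2 of length 3, 3 of length 4, 6 of length 5. Total 17.

17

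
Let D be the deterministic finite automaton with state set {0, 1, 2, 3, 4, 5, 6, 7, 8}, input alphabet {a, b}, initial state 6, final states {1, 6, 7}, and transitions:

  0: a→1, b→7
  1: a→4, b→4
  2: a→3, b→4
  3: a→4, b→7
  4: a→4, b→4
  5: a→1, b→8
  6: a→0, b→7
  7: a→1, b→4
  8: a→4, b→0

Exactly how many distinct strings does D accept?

6

The useful subgraph on states {0, 1, 6, 7} is acyclic, so L(D) is finite; the longest accepting path visits 4 useful states, giving maximum string length 3.
Counting accepting paths from 6 by length: 1 of length 0, 1 of length 1, 3 of length 2, 1 of length 3. Total 6.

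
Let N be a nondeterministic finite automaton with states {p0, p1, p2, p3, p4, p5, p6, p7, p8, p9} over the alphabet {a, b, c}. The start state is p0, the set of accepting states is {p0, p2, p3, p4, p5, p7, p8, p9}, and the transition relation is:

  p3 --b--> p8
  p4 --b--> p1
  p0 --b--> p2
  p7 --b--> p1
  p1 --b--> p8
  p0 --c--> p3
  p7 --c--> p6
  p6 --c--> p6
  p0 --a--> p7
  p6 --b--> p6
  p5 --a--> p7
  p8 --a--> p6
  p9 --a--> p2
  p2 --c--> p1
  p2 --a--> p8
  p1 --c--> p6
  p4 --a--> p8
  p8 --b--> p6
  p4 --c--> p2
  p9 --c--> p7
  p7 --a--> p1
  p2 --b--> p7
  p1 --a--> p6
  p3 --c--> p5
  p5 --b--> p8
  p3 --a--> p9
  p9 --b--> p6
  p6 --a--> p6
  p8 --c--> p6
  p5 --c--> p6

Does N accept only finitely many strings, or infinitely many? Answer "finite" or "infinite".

The useful states (reachable from p0 and able to reach an accepting state) are {p0, p1, p2, p3, p5, p7, p8, p9}.
Restricted to these states the transition graph has no cycle, so every accepting path has bounded length and L is finite.

finite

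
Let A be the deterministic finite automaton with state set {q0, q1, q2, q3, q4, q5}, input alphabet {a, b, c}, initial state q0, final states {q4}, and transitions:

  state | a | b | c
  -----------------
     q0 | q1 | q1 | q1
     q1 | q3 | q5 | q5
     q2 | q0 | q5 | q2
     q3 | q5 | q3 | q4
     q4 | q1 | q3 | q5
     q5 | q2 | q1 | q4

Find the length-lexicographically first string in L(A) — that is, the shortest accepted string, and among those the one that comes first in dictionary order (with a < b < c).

A breadth-first search from q0 reaches an accepting state first via the path q0 → q1 → q3 → q4 on input aac.
No string of length < 3 is accepted (BFS exhausts all shorter strings without reaching an accepting state), and aac is the lexicographically least accepting string of length 3.

aac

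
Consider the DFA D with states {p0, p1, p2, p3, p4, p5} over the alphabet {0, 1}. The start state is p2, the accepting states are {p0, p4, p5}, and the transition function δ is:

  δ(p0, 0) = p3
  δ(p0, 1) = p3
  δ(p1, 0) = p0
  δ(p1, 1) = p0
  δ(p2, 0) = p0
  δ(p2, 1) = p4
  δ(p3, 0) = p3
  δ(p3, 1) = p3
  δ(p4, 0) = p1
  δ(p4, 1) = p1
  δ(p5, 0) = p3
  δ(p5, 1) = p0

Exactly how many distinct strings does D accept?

6

The useful subgraph on states {p0, p1, p2, p4} is acyclic, so L(D) is finite; the longest accepting path visits 4 useful states, giving maximum string length 3.
Counting accepting paths from p2 by length: 2 of length 1, 4 of length 3. Total 6.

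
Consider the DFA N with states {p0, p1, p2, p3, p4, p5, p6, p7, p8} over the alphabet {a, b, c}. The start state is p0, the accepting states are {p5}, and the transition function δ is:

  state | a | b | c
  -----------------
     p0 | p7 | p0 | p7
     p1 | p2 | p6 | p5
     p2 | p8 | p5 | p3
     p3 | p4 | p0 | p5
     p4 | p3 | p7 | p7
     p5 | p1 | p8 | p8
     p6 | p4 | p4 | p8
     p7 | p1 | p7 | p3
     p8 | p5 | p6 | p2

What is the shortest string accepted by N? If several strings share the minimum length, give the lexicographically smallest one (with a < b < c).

aac

A breadth-first search from p0 reaches an accepting state first via the path p0 → p7 → p1 → p5 on input aac.
No string of length < 3 is accepted (BFS exhausts all shorter strings without reaching an accepting state), and aac is the lexicographically least accepting string of length 3.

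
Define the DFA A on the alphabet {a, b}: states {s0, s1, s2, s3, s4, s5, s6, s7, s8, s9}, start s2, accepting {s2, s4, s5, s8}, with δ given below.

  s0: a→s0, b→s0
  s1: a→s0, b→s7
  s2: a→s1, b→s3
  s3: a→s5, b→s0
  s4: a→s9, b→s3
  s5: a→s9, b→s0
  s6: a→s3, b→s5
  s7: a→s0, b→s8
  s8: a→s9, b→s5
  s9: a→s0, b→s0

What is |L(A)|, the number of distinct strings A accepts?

The useful subgraph on states {s1, s2, s3, s5, s7, s8} is acyclic, so L(A) is finite; the longest accepting path visits 5 useful states, giving maximum string length 4.
Counting accepting paths from s2 by length: 1 of length 0, 1 of length 2, 1 of length 3, 1 of length 4. Total 4.

4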